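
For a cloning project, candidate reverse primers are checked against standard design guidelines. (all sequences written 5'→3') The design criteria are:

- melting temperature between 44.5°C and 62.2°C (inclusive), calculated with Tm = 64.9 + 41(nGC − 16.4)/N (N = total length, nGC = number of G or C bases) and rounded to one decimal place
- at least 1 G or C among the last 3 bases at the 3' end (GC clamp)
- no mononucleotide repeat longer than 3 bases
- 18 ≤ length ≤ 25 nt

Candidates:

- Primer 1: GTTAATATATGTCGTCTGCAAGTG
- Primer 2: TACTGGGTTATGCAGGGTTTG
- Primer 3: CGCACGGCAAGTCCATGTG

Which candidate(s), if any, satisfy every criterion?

Primer 1 (24 nt, A=6 T=9 G=6 C=3): Tm = 64.9 + 41·(9 − 16.4)/24 = 52.3°C ✓; 3' end GTG has 2 G/C ✓; longest run = 2 ✓; length 24 ✓ — passes.
Primer 2 (21 nt, A=3 T=8 G=8 C=2): Tm = 64.9 + 41·(10 − 16.4)/21 = 52.4°C ✓; 3' end TTG has 1 G/C ✓; longest run = 3 ✓; length 21 ✓ — passes.
Primer 3 (19 nt, A=4 T=3 G=6 C=6): Tm = 64.9 + 41·(12 − 16.4)/19 = 55.4°C ✓; 3' end GTG has 2 G/C ✓; longest run = 2 ✓; length 19 ✓ — passes.

Primer 1, Primer 2 and Primer 3.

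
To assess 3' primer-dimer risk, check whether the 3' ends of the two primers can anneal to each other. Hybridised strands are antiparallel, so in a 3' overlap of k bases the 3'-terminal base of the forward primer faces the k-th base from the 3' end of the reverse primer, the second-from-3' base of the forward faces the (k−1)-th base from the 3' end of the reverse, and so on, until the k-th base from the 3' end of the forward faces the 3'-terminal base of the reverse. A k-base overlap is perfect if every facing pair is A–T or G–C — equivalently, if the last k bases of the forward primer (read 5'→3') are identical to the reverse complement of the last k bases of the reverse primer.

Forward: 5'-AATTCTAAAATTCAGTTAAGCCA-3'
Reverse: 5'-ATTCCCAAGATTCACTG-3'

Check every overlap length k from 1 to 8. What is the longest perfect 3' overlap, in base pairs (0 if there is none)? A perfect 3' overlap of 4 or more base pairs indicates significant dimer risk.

Longest perfect overlap: 2 complementary base pairs; below the dimer-risk threshold (threshold 4).

Last 8 bases (5'→3') — forward …TTAAGCCA, reverse …ATTCACTG.
Reverse complement of the reverse primer's last 8 bases: CAGTGAAT; its first k bases are the reverse complement of the reverse primer's last k bases, so a perfect k-base overlap needs the forward primer's last k bases to equal them.
Comparing (forward last k vs required): k=1: A vs C ✗; k=2: CA vs CA ✓; k=3: CCA vs CAG ✗; k=4: GCCA vs CAGT ✗; k=5: AGCCA vs CAGTG ✗; k=6: AAGCCA vs CAGTGA ✗; k=7: TAAGCCA vs CAGTGAA ✗; k=8: TTAAGCCA vs CAGTGAAT ✗.
Only k = 2 is perfect, so the longest perfect 3' overlap is 2.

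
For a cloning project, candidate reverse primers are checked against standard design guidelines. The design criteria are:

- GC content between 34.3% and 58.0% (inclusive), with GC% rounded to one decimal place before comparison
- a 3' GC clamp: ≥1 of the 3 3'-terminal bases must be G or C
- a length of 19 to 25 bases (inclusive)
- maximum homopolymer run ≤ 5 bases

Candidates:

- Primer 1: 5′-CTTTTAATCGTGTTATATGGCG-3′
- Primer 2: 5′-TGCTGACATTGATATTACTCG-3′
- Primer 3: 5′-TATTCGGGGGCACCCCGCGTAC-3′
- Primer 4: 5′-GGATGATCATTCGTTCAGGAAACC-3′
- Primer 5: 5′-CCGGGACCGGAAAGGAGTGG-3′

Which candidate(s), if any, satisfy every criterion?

Primer 1, Primer 2 and Primer 4.

Primer 1 (22 nt, A=4 T=10 G=5 C=3): GC 8/22 = 36.4% ✓; 3' end GCG has 3 G/C ✓; length 22 ✓; longest run = 4 ✓ — passes.
Primer 2 (21 nt, A=5 T=8 G=4 C=4): GC 8/21 = 38.1% ✓; 3' end TCG has 2 G/C ✓; length 21 ✓; longest run = 2 ✓ — passes.
Primer 3 (22 nt, A=3 T=4 G=7 C=8): GC 15/22 = 68.2%, outside 34.3–58.0% ✗; 3' end TAC has 1 G/C ✓; length 22 ✓; longest run = 5 ✓ — fails.
Primer 4 (24 nt, A=7 T=6 G=6 C=5): GC 11/24 = 45.8% ✓; 3' end ACC has 2 G/C ✓; length 24 ✓; longest run = 3 ✓ — passes.
Primer 5 (20 nt, A=5 T=1 G=10 C=4): GC 14/20 = 70.0%, outside 34.3–58.0% ✗; 3' end TGG has 2 G/C ✓; length 20 ✓; longest run = 3 ✓ — fails.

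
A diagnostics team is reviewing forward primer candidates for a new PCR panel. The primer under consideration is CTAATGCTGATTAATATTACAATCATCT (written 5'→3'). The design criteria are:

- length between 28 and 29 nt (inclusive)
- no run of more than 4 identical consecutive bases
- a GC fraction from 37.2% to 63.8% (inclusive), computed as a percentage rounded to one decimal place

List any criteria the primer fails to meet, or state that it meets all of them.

Base counts: A=10, T=11, G=2, C=5 (length 28).
length: length 28 ✓
homopolymer run: longest run = 2 ✓
GC content: GC 7/28 = 25.0%, outside 37.2–63.8% ✗

Fails: GC content.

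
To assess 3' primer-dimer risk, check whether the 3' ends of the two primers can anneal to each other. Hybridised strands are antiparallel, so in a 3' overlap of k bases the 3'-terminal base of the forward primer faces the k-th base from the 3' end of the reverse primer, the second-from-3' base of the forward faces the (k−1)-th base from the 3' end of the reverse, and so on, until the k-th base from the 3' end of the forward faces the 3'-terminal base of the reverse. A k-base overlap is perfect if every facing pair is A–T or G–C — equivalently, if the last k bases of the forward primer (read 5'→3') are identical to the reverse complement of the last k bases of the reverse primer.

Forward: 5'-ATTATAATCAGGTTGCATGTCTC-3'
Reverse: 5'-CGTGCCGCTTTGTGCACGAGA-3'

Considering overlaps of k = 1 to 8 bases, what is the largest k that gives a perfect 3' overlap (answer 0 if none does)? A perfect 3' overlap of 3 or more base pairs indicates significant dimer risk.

Longest perfect overlap: 4 complementary base pairs; significant dimer risk (threshold 3).

Last 8 bases (5'→3') — forward …CATGTCTC, reverse …GCACGAGA.
Reverse complement of the reverse primer's last 8 bases: TCTCGTGC; its first k bases are the reverse complement of the reverse primer's last k bases, so a perfect k-base overlap needs the forward primer's last k bases to equal them.
Comparing (forward last k vs required): k=1: C vs T ✗; k=2: TC vs TC ✓; k=3: CTC vs TCT ✗; k=4: TCTC vs TCTC ✓; k=5: GTCTC vs TCTCG ✗; k=6: TGTCTC vs TCTCGT ✗; k=7: ATGTCTC vs TCTCGTG ✗; k=8: CATGTCTC vs TCTCGTGC ✗.
Perfect overlaps at k = 2, 4; the largest is 4.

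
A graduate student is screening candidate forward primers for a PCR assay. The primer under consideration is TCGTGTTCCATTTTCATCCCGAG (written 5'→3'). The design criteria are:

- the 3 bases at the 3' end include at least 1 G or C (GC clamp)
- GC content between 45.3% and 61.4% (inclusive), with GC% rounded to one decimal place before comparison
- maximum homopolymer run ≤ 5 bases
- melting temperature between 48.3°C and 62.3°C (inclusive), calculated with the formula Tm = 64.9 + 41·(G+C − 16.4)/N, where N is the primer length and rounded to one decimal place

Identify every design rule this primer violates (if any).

Base counts: A=3, T=9, G=4, C=7 (length 23).
GC clamp: 3' end GAG has 2 G/C ✓
GC content: GC 11/23 = 47.8% ✓
homopolymer run: longest run = 4 ✓
Tm: Tm = 64.9 + 41·(11 − 16.4)/23 = 55.3°C ✓

Meets all criteria.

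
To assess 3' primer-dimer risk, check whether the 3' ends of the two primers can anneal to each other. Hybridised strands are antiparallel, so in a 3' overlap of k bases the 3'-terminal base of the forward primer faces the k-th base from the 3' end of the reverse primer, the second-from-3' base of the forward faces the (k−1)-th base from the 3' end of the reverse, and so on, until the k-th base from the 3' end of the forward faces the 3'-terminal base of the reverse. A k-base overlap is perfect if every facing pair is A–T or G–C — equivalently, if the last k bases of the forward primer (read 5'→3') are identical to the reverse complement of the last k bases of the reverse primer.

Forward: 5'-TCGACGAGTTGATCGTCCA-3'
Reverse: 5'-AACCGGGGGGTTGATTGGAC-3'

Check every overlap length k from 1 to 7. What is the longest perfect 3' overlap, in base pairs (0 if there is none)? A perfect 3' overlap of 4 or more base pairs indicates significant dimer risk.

Longest perfect overlap: 5 complementary base pairs; significant dimer risk (threshold 4).

Last 7 bases (5'→3') — forward …TCGTCCA, reverse …ATTGGAC.
Reverse complement of the reverse primer's last 7 bases: GTCCAAT; its first k bases are the reverse complement of the reverse primer's last k bases, so a perfect k-base overlap needs the forward primer's last k bases to equal them.
Comparing (forward last k vs required): k=1: A vs G ✗; k=2: CA vs GT ✗; k=3: CCA vs GTC ✗; k=4: TCCA vs GTCC ✗; k=5: GTCCA vs GTCCA ✓; k=6: CGTCCA vs GTCCAA ✗; k=7: TCGTCCA vs GTCCAAT ✗.
Only k = 5 is perfect, so the longest perfect 3' overlap is 5.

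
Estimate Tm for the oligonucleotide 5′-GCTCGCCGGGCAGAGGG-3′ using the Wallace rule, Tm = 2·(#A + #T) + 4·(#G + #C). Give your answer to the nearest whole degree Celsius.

Base counts: A=2, T=1, G=9, C=5 (length 17).
Tm = 2·(2+1) + 4·(9+5) = 2·3 + 4·14 = 6 + 56 = 62°C.

62°C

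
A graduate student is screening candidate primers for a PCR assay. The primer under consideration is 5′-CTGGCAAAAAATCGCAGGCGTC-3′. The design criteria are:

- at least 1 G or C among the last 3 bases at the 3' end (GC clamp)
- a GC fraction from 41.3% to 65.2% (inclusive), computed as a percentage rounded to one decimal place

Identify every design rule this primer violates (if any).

Meets all criteria.

Base counts: A=7, T=3, G=6, C=6 (length 22).
GC clamp: 3' end GTC has 2 G/C ✓
GC content: GC 12/22 = 54.5% ✓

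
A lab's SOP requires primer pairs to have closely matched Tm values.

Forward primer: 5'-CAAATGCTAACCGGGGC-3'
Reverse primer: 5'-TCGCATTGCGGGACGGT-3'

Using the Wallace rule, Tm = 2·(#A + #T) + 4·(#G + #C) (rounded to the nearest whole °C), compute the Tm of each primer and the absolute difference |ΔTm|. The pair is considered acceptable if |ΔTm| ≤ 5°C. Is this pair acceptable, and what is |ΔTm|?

Forward: A=5 T=2 G=5 C=5 → Tm = 2·7 + 4·10 = 54°C.
Reverse: A=2 T=4 G=7 C=4 → Tm = 2·6 + 4·11 = 56°C.
|ΔTm| = |54 − 56| = 2°C, ≤ 5°C.

|ΔTm| = 2°C; the pair is acceptable.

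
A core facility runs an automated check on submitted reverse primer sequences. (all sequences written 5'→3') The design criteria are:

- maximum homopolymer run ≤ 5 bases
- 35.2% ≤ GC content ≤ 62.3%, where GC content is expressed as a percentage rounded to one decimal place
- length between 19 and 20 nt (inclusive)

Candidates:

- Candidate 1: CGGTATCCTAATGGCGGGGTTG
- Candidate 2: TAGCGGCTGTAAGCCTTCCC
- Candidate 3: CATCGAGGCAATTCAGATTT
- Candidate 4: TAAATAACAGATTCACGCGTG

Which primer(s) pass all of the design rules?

Candidate 1 (22 nt, A=3 T=6 G=9 C=4): longest run = 4 ✓; GC 13/22 = 59.1% ✓; length 22, outside 19–20 ✗ — fails.
Candidate 2 (20 nt, A=3 T=5 G=5 C=7): longest run = 3 ✓; GC 12/20 = 60.0% ✓; length 20 ✓ — passes.
Candidate 3 (20 nt, A=6 T=6 G=4 C=4): longest run = 3 ✓; GC 8/20 = 40.0% ✓; length 20 ✓ — passes.
Candidate 4 (21 nt, A=8 T=5 G=4 C=4): longest run = 3 ✓; GC 8/21 = 38.1% ✓; length 21, outside 19–20 ✗ — fails.

Candidate 2 and Candidate 3.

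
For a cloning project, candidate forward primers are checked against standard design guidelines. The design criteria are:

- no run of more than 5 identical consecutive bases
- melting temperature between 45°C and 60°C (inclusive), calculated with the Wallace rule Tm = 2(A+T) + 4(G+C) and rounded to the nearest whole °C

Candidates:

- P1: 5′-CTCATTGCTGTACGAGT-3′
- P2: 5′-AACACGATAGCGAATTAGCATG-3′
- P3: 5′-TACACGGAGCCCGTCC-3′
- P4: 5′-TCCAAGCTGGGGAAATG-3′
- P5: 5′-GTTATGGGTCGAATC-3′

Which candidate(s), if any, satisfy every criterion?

P1, P3 and P4.

P1 (17 nt, A=3 T=6 G=4 C=4): longest run = 2 ✓; Tm = 2·9 + 4·8 = 50°C ✓ — passes.
P2 (22 nt, A=9 T=4 G=5 C=4): longest run = 2 ✓; Tm = 2·13 + 4·9 = 62°C, outside 45–60°C ✗ — fails.
P3 (16 nt, A=3 T=2 G=4 C=7): longest run = 3 ✓; Tm = 2·5 + 4·11 = 54°C ✓ — passes.
P4 (17 nt, A=5 T=3 G=6 C=3): longest run = 4 ✓; Tm = 2·8 + 4·9 = 52°C ✓ — passes.
P5 (15 nt, A=3 T=5 G=5 C=2): longest run = 3 ✓; Tm = 2·8 + 4·7 = 44°C, outside 45–60°C ✗ — fails.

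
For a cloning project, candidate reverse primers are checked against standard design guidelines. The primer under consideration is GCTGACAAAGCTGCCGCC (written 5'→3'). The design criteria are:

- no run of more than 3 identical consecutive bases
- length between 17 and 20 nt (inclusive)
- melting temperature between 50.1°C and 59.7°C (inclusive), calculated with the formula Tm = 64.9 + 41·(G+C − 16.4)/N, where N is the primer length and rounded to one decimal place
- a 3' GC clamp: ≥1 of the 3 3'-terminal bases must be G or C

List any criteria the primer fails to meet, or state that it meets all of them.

Meets all criteria.

Base counts: A=4, T=2, G=5, C=7 (length 18).
homopolymer run: longest run = 3 ✓
length: length 18 ✓
Tm: Tm = 64.9 + 41·(12 − 16.4)/18 = 54.9°C ✓
GC clamp: 3' end GCC has 3 G/C ✓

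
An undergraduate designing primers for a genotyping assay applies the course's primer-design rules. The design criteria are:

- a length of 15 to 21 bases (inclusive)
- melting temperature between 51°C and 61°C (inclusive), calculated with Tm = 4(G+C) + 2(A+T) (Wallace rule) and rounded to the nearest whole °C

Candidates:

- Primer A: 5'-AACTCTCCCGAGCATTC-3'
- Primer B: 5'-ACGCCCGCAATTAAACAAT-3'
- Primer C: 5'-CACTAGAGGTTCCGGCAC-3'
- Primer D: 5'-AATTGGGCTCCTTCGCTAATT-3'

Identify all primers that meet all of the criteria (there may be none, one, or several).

Primer A, Primer B, Primer C and Primer D.

Primer A (17 nt, A=4 T=4 G=2 C=7): length 17 ✓; Tm = 2·8 + 4·9 = 52°C ✓ — passes.
Primer B (19 nt, A=8 T=3 G=2 C=6): length 19 ✓; Tm = 2·11 + 4·8 = 54°C ✓ — passes.
Primer C (18 nt, A=4 T=3 G=5 C=6): length 18 ✓; Tm = 2·7 + 4·11 = 58°C ✓ — passes.
Primer D (21 nt, A=4 T=8 G=4 C=5): length 21 ✓; Tm = 2·12 + 4·9 = 60°C ✓ — passes.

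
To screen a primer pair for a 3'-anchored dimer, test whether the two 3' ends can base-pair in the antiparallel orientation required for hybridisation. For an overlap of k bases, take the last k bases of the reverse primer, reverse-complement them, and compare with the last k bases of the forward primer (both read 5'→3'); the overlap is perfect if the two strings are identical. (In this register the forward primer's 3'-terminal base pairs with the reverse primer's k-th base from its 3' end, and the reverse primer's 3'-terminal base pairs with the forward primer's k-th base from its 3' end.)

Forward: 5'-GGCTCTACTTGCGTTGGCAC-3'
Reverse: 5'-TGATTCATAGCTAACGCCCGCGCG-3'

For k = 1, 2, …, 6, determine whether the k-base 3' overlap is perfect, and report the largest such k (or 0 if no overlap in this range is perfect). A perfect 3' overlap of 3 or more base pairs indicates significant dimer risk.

Longest perfect overlap: 1 complementary base pair; below the dimer-risk threshold (threshold 3).

Last 6 bases (5'→3') — forward …TGGCAC, reverse …CGCGCG.
Reverse complement of the reverse primer's last 6 bases: CGCGCG; its first k bases are the reverse complement of the reverse primer's last k bases, so a perfect k-base overlap needs the forward primer's last k bases to equal them.
Comparing (forward last k vs required): k=1: C vs C ✓; k=2: AC vs CG ✗; k=3: CAC vs CGC ✗; k=4: GCAC vs CGCG ✗; k=5: GGCAC vs CGCGC ✗; k=6: TGGCAC vs CGCGCG ✗.
Only k = 1 is perfect, so the longest perfect 3' overlap is 1.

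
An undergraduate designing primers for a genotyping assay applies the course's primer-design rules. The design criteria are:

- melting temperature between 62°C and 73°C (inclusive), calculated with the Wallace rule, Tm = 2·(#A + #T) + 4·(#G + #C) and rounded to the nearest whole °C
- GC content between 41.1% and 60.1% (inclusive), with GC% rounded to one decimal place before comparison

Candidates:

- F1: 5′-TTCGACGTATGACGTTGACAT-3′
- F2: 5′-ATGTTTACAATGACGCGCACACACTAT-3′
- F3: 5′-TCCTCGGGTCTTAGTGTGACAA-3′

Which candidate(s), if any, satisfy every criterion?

F1 (21 nt, A=5 T=7 G=5 C=4): Tm = 2·12 + 4·9 = 60°C, outside 62–73°C ✗; GC 9/21 = 42.9% ✓ — fails.
F2 (27 nt, A=9 T=7 G=4 C=7): Tm = 2·16 + 4·11 = 76°C, outside 62–73°C ✗; GC 11/27 = 40.7%, outside 41.1–60.1% ✗ — fails.
F3 (22 nt, A=4 T=7 G=6 C=5): Tm = 2·11 + 4·11 = 66°C ✓; GC 11/22 = 50.0% ✓ — passes.

F3 only.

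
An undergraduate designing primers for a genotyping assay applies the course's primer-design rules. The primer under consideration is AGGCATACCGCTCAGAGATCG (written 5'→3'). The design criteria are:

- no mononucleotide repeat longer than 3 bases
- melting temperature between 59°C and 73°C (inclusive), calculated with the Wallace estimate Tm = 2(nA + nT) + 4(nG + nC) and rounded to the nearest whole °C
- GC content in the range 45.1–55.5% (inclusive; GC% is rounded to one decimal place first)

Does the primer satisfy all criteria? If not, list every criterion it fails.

Fails: GC content.

Base counts: A=6, T=3, G=6, C=6 (length 21).
homopolymer run: longest run = 2 ✓
Tm: Tm = 2·9 + 4·12 = 66°C ✓
GC content: GC 12/21 = 57.1%, outside 45.1–55.5% ✗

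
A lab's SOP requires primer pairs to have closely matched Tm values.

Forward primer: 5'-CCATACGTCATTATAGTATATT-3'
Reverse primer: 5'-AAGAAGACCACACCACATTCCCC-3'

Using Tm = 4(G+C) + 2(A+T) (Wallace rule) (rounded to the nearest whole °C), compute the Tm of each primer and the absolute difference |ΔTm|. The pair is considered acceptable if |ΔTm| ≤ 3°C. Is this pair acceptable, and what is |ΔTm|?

|ΔTm| = 14°C; the pair is not acceptable.

Forward: A=7 T=9 G=2 C=4 → Tm = 2·16 + 4·6 = 56°C.
Reverse: A=9 T=2 G=2 C=10 → Tm = 2·11 + 4·12 = 70°C.
|ΔTm| = |56 − 70| = 14°C, > 3°C.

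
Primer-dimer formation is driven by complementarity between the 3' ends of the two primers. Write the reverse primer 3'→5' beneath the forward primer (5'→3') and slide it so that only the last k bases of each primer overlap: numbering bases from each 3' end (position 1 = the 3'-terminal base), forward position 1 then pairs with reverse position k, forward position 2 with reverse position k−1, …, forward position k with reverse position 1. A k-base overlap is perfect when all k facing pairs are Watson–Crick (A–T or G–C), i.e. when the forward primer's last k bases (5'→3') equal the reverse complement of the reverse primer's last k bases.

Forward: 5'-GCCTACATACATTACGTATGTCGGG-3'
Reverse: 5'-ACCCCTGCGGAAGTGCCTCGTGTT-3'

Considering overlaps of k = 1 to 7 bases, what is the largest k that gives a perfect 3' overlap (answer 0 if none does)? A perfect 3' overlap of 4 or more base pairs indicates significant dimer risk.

Last 7 bases (5'→3') — forward …TGTCGGG, reverse …TCGTGTT.
Reverse complement of the reverse primer's last 7 bases: AACACGA; its first k bases are the reverse complement of the reverse primer's last k bases, so a perfect k-base overlap needs the forward primer's last k bases to equal them.
Comparing (forward last k vs required): k=1: G vs A ✗; k=2: GG vs AA ✗; k=3: GGG vs AAC ✗; k=4: CGGG vs AACA ✗; k=5: TCGGG vs AACAC ✗; k=6: GTCGGG vs AACACG ✗; k=7: TGTCGGG vs AACACGA ✗.
No overlap length from 1 to 7 is perfect, so the longest perfect 3' overlap is 0.

Longest perfect overlap: 0 complementary base pairs; below the dimer-risk threshold (threshold 4).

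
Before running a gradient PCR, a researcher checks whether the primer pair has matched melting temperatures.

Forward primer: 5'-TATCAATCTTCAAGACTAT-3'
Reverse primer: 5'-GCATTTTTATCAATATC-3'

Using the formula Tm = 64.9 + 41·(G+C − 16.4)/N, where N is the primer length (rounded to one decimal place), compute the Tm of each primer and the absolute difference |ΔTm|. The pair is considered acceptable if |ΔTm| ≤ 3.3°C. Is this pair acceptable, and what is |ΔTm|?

|ΔTm| = 5.3°C; the pair is not acceptable.

Forward: G+C = 5, N = 19 → Tm = 64.9 + 41·(5 − 16.4)/19 = 40.3°C.
Reverse: G+C = 4, N = 17 → Tm = 64.9 + 41·(4 − 16.4)/17 = 35.0°C.
|ΔTm| = |40.3 − 35.0| = 5.3°C, > 3.3°C.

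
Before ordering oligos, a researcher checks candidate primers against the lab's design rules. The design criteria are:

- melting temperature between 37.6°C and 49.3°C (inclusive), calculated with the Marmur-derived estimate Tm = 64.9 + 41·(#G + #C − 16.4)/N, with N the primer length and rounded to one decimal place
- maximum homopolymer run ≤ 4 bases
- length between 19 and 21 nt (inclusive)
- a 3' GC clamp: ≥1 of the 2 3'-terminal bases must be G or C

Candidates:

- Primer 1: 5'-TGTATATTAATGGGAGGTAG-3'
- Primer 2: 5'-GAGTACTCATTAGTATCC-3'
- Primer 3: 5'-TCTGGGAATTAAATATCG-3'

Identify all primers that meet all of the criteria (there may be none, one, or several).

Primer 1 (20 nt, A=6 T=7 G=7 C=0): Tm = 64.9 + 41·(7 − 16.4)/20 = 45.6°C ✓; longest run = 3 ✓; length 20 ✓; 3' end AG has 1 G/C ✓ — passes.
Primer 2 (18 nt, A=5 T=6 G=3 C=4): Tm = 64.9 + 41·(7 − 16.4)/18 = 43.5°C ✓; longest run = 2 ✓; length 18, outside 19–21 ✗; 3' end CC has 2 G/C ✓ — fails.
Primer 3 (18 nt, A=6 T=6 G=4 C=2): Tm = 64.9 + 41·(6 − 16.4)/18 = 41.2°C ✓; longest run = 3 ✓; length 18, outside 19–21 ✗; 3' end CG has 2 G/C ✓ — fails.

Primer 1 only.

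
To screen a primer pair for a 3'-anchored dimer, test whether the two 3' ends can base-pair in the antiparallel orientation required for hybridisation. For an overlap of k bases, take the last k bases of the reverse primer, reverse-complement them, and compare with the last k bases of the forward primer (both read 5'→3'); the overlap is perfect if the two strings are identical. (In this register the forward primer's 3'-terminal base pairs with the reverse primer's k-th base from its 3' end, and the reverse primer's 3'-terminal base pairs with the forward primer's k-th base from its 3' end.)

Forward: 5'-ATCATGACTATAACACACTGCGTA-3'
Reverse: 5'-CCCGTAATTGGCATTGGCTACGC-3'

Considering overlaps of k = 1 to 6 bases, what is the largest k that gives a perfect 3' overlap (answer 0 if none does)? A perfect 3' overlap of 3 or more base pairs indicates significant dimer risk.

Last 6 bases (5'→3') — forward …TGCGTA, reverse …CTACGC.
Reverse complement of the reverse primer's last 6 bases: GCGTAG; its first k bases are the reverse complement of the reverse primer's last k bases, so a perfect k-base overlap needs the forward primer's last k bases to equal them.
Comparing (forward last k vs required): k=1: A vs G ✗; k=2: TA vs GC ✗; k=3: GTA vs GCG ✗; k=4: CGTA vs GCGT ✗; k=5: GCGTA vs GCGTA ✓; k=6: TGCGTA vs GCGTAG ✗.
Only k = 5 is perfect, so the longest perfect 3' overlap is 5.

Longest perfect overlap: 5 complementary base pairs; significant dimer risk (threshold 3).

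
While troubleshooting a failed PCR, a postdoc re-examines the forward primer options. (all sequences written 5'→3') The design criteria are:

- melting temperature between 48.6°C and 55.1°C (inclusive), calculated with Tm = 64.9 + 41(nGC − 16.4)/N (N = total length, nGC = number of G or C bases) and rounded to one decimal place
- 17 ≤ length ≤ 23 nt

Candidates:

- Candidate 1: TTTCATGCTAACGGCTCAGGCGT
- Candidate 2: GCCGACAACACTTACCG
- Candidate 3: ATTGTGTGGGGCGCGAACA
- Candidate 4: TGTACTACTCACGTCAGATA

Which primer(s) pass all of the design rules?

Candidate 2 and Candidate 3.

Candidate 1 (23 nt, A=4 T=7 G=6 C=6): Tm = 64.9 + 41·(12 − 16.4)/23 = 57.1°C, outside 48.6–55.1°C ✗; length 23 ✓ — fails.
Candidate 2 (17 nt, A=5 T=2 G=3 C=7): Tm = 64.9 + 41·(10 − 16.4)/17 = 49.5°C ✓; length 17 ✓ — passes.
Candidate 3 (19 nt, A=4 T=4 G=8 C=3): Tm = 64.9 + 41·(11 − 16.4)/19 = 53.2°C ✓; length 19 ✓ — passes.
Candidate 4 (20 nt, A=6 T=6 G=3 C=5): Tm = 64.9 + 41·(8 − 16.4)/20 = 47.7°C, outside 48.6–55.1°C ✗; length 20 ✓ — fails.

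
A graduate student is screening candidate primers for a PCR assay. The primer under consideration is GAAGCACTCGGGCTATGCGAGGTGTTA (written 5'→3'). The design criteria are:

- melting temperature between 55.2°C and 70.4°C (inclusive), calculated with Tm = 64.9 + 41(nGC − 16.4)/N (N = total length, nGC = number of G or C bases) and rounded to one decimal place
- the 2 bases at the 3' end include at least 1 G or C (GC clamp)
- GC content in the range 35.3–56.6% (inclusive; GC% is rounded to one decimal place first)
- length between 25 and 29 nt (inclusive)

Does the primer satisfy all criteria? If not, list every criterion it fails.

Fails: GC clamp.

Base counts: A=6, T=6, G=10, C=5 (length 27).
Tm: Tm = 64.9 + 41·(15 − 16.4)/27 = 62.8°C ✓
GC clamp: 3' end TA has 0 G/C, need ≥1 ✗
GC content: GC 15/27 = 55.6% ✓
length: length 27 ✓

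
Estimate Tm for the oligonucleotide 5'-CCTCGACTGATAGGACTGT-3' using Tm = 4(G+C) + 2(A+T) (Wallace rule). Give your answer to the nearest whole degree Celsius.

58°C

Base counts: A=4, T=5, G=5, C=5 (length 19).
Tm = 2·(4+5) + 4·(5+5) = 2·9 + 4·10 = 18 + 40 = 58°C.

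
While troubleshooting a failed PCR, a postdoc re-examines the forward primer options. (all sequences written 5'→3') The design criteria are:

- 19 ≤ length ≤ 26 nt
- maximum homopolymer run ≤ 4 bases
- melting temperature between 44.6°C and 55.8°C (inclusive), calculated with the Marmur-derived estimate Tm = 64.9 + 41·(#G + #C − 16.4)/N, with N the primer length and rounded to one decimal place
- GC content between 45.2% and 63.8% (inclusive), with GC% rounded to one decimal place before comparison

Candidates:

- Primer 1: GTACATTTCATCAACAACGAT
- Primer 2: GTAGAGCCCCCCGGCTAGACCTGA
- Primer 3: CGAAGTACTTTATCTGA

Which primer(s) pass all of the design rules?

None of the candidates satisfy all criteria.

Primer 1 (21 nt, A=8 T=6 G=2 C=5): length 21 ✓; longest run = 3 ✓; Tm = 64.9 + 41·(7 − 16.4)/21 = 46.5°C ✓; GC 7/21 = 33.3%, outside 45.2–63.8% ✗ — fails.
Primer 2 (24 nt, A=5 T=3 G=7 C=9): length 24 ✓; longest run = 6, exceeds 4 ✗; Tm = 64.9 + 41·(16 − 16.4)/24 = 64.2°C, outside 44.6–55.8°C ✗; GC 16/24 = 66.7%, outside 45.2–63.8% ✗ — fails.
Primer 3 (17 nt, A=5 T=6 G=3 C=3): length 17, outside 19–26 ✗; longest run = 3 ✓; Tm = 64.9 + 41·(6 − 16.4)/17 = 39.8°C, outside 44.6–55.8°C ✗; GC 6/17 = 35.3%, outside 45.2–63.8% ✗ — fails.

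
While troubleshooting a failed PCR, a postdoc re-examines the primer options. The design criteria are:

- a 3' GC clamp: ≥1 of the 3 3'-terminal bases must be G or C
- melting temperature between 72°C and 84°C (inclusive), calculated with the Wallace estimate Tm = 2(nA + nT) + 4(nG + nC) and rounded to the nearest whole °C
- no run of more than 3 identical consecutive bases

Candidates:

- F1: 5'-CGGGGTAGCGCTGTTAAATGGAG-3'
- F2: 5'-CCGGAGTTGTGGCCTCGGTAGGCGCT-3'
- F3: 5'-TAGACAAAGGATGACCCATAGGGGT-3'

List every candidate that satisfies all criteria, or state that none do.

None of the candidates satisfy all criteria.

F1 (23 nt, A=5 T=5 G=10 C=3): 3' end GAG has 2 G/C ✓; Tm = 2·10 + 4·13 = 72°C ✓; longest run = 4, exceeds 3 ✗ — fails.
F2 (26 nt, A=2 T=6 G=11 C=7): 3' end GCT has 2 G/C ✓; Tm = 2·8 + 4·18 = 88°C, outside 72–84°C ✗; longest run = 2 ✓ — fails.
F3 (25 nt, A=9 T=4 G=8 C=4): 3' end GGT has 2 G/C ✓; Tm = 2·13 + 4·12 = 74°C ✓; longest run = 4, exceeds 3 ✗ — fails.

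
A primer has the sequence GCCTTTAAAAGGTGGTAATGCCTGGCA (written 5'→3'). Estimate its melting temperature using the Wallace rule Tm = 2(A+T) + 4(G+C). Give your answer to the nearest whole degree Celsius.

Base counts: A=7, T=7, G=8, C=5 (length 27).
Tm = 2·(7+7) + 4·(8+5) = 2·14 + 4·13 = 28 + 52 = 80°C.

80°C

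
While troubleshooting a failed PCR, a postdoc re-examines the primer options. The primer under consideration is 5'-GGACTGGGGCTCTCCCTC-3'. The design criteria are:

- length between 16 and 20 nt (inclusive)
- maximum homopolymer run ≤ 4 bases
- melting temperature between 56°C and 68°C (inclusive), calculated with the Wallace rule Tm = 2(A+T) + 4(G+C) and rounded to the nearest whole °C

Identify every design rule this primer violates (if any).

Meets all criteria.

Base counts: A=1, T=4, G=6, C=7 (length 18).
length: length 18 ✓
homopolymer run: longest run = 4 ✓
Tm: Tm = 2·5 + 4·13 = 62°C ✓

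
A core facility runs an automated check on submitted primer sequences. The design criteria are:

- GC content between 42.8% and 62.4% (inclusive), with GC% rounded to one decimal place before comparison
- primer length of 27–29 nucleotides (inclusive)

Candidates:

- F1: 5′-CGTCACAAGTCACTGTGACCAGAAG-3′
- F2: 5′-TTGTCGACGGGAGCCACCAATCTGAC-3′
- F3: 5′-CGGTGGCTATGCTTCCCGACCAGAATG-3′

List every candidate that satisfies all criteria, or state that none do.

F1 (25 nt, A=8 T=4 G=6 C=7): GC 13/25 = 52.0% ✓; length 25, outside 27–29 ✗ — fails.
F2 (26 nt, A=6 T=5 G=7 C=8): GC 15/26 = 57.7% ✓; length 26, outside 27–29 ✗ — fails.
F3 (27 nt, A=5 T=6 G=8 C=8): GC 16/27 = 59.3% ✓; length 27 ✓ — passes.

F3 only.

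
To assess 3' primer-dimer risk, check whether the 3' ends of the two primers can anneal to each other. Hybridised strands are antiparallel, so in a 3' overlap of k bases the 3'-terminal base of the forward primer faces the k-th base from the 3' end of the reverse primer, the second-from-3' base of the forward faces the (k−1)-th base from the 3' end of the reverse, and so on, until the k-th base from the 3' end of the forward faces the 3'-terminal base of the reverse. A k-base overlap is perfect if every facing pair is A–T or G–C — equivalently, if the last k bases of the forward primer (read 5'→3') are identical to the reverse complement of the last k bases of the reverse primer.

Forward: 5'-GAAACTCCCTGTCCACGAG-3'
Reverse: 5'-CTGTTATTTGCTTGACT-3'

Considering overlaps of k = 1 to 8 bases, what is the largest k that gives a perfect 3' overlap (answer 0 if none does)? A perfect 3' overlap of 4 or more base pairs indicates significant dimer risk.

Longest perfect overlap: 2 complementary base pairs; below the dimer-risk threshold (threshold 4).

Last 8 bases (5'→3') — forward …TCCACGAG, reverse …GCTTGACT.
Reverse complement of the reverse primer's last 8 bases: AGTCAAGC; its first k bases are the reverse complement of the reverse primer's last k bases, so a perfect k-base overlap needs the forward primer's last k bases to equal them.
Comparing (forward last k vs required): k=1: G vs A ✗; k=2: AG vs AG ✓; k=3: GAG vs AGT ✗; k=4: CGAG vs AGTC ✗; k=5: ACGAG vs AGTCA ✗; k=6: CACGAG vs AGTCAA ✗; k=7: CCACGAG vs AGTCAAG ✗; k=8: TCCACGAG vs AGTCAAGC ✗.
Only k = 2 is perfect, so the longest perfect 3' overlap is 2.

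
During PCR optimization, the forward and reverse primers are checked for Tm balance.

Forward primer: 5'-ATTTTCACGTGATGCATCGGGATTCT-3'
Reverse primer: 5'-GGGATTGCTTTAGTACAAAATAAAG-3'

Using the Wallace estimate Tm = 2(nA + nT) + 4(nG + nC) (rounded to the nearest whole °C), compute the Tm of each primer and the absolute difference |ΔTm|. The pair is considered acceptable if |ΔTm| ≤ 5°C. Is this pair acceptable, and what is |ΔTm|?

|ΔTm| = 8°C; the pair is not acceptable.

Forward: A=5 T=10 G=6 C=5 → Tm = 2·15 + 4·11 = 74°C.
Reverse: A=10 T=7 G=6 C=2 → Tm = 2·17 + 4·8 = 66°C.
|ΔTm| = |74 − 66| = 8°C, > 5°C.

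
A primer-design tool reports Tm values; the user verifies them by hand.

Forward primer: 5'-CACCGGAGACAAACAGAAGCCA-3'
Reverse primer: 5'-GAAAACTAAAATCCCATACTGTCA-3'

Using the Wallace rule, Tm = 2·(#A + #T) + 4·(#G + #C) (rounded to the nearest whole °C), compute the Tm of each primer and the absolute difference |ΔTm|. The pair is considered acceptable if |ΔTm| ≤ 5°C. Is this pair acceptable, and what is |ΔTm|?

|ΔTm| = 4°C; the pair is acceptable.

Forward: A=10 T=0 G=5 C=7 → Tm = 2·10 + 4·12 = 68°C.
Reverse: A=11 T=5 G=2 C=6 → Tm = 2·16 + 4·8 = 64°C.
|ΔTm| = |68 − 64| = 4°C, ≤ 5°C.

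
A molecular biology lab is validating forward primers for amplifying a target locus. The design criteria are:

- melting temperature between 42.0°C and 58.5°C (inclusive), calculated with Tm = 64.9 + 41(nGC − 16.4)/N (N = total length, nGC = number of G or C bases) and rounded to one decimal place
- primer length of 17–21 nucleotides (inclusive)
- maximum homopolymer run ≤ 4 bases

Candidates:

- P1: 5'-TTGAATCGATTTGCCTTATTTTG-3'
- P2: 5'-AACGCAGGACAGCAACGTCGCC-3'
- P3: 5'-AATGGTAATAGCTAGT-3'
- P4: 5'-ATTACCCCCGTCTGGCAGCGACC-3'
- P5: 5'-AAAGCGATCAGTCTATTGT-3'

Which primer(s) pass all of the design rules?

P1 (23 nt, A=4 T=12 G=4 C=3): Tm = 64.9 + 41·(7 − 16.4)/23 = 48.1°C ✓; length 23, outside 17–21 ✗; longest run = 4 ✓ — fails.
P2 (22 nt, A=7 T=1 G=6 C=8): Tm = 64.9 + 41·(14 − 16.4)/22 = 60.4°C, outside 42.0–58.5°C ✗; length 22, outside 17–21 ✗; longest run = 2 ✓ — fails.
P3 (16 nt, A=6 T=5 G=4 C=1): Tm = 64.9 + 41·(5 − 16.4)/16 = 35.7°C, outside 42.0–58.5°C ✗; length 16, outside 17–21 ✗; longest run = 2 ✓ — fails.
P4 (23 nt, A=4 T=4 G=5 C=10): Tm = 64.9 + 41·(15 − 16.4)/23 = 62.4°C, outside 42.0–58.5°C ✗; length 23, outside 17–21 ✗; longest run = 5, exceeds 4 ✗ — fails.
P5 (19 nt, A=6 T=6 G=4 C=3): Tm = 64.9 + 41·(7 − 16.4)/19 = 44.6°C ✓; length 19 ✓; longest run = 3 ✓ — passes.

P5 only.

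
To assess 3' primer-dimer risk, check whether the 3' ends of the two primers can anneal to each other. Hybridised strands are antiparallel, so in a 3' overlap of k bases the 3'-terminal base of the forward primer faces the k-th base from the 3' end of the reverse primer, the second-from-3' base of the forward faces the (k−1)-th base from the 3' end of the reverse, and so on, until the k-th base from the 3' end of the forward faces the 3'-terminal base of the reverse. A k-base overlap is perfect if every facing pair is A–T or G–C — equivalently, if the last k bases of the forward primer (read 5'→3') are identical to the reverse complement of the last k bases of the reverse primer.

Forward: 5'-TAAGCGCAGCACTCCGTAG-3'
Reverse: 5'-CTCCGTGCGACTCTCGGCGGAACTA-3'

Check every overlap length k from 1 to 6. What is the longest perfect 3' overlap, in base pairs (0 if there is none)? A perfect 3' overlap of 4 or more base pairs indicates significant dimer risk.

Longest perfect overlap: 3 complementary base pairs; below the dimer-risk threshold (threshold 4).

Last 6 bases (5'→3') — forward …CCGTAG, reverse …GAACTA.
Reverse complement of the reverse primer's last 6 bases: TAGTTC; its first k bases are the reverse complement of the reverse primer's last k bases, so a perfect k-base overlap needs the forward primer's last k bases to equal them.
Comparing (forward last k vs required): k=1: G vs T ✗; k=2: AG vs TA ✗; k=3: TAG vs TAG ✓; k=4: GTAG vs TAGT ✗; k=5: CGTAG vs TAGTT ✗; k=6: CCGTAG vs TAGTTC ✗.
Only k = 3 is perfect, so the longest perfect 3' overlap is 3.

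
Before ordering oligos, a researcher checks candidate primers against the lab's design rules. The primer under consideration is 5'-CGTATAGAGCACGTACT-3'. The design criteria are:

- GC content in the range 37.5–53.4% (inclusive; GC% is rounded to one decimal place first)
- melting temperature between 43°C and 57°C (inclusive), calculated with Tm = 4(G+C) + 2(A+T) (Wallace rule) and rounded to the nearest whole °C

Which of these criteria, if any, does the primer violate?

Meets all criteria.

Base counts: A=5, T=4, G=4, C=4 (length 17).
GC content: GC 8/17 = 47.1% ✓
Tm: Tm = 2·9 + 4·8 = 50°C ✓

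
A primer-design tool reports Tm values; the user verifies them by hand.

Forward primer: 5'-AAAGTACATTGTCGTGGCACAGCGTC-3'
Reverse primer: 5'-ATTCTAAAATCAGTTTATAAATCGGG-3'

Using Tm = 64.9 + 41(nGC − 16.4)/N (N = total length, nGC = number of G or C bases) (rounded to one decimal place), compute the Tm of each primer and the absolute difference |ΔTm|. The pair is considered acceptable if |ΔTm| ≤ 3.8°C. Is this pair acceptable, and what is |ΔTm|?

|ΔTm| = 9.4°C; the pair is not acceptable.

Forward: G+C = 13, N = 26 → Tm = 64.9 + 41·(13 − 16.4)/26 = 59.5°C.
Reverse: G+C = 7, N = 26 → Tm = 64.9 + 41·(7 − 16.4)/26 = 50.1°C.
|ΔTm| = |59.5 − 50.1| = 9.4°C, > 3.8°C.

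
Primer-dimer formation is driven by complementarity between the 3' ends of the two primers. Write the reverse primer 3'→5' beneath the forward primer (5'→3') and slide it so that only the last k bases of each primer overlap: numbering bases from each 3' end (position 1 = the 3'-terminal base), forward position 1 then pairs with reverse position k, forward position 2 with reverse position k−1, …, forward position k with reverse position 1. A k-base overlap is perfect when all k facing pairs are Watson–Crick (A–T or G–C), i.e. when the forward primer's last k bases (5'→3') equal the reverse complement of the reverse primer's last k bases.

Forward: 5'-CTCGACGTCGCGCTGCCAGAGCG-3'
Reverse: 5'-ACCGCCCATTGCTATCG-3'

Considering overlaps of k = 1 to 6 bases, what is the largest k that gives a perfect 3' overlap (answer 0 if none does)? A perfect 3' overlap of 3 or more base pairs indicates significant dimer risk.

Longest perfect overlap: 2 complementary base pairs; below the dimer-risk threshold (threshold 3).

Last 6 bases (5'→3') — forward …AGAGCG, reverse …CTATCG.
Reverse complement of the reverse primer's last 6 bases: CGATAG; its first k bases are the reverse complement of the reverse primer's last k bases, so a perfect k-base overlap needs the forward primer's last k bases to equal them.
Comparing (forward last k vs required): k=1: G vs C ✗; k=2: CG vs CG ✓; k=3: GCG vs CGA ✗; k=4: AGCG vs CGAT ✗; k=5: GAGCG vs CGATA ✗; k=6: AGAGCG vs CGATAG ✗.
Only k = 2 is perfect, so the longest perfect 3' overlap is 2.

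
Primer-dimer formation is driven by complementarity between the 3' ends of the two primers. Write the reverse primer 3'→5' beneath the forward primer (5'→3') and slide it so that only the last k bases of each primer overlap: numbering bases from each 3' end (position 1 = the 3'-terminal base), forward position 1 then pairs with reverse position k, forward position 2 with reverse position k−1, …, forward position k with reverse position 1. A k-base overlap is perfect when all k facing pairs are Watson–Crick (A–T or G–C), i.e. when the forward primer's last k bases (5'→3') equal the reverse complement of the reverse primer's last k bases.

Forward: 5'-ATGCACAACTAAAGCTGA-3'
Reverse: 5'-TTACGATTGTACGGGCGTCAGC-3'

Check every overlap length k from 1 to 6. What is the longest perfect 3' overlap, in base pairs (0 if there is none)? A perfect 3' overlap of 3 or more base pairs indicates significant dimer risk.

Longest perfect overlap: 5 complementary base pairs; significant dimer risk (threshold 3).

Last 6 bases (5'→3') — forward …AGCTGA, reverse …GTCAGC.
Reverse complement of the reverse primer's last 6 bases: GCTGAC; its first k bases are the reverse complement of the reverse primer's last k bases, so a perfect k-base overlap needs the forward primer's last k bases to equal them.
Comparing (forward last k vs required): k=1: A vs G ✗; k=2: GA vs GC ✗; k=3: TGA vs GCT ✗; k=4: CTGA vs GCTG ✗; k=5: GCTGA vs GCTGA ✓; k=6: AGCTGA vs GCTGAC ✗.
Only k = 5 is perfect, so the longest perfect 3' overlap is 5.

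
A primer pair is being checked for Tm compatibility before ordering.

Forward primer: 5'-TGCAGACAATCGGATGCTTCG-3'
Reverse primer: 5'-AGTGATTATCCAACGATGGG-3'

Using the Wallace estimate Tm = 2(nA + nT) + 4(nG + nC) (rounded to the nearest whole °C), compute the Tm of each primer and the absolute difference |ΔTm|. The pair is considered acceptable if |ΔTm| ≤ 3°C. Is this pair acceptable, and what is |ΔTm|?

|ΔTm| = 6°C; the pair is not acceptable.

Forward: A=5 T=5 G=6 C=5 → Tm = 2·10 + 4·11 = 64°C.
Reverse: A=6 T=5 G=6 C=3 → Tm = 2·11 + 4·9 = 58°C.
|ΔTm| = |64 − 58| = 6°C, > 3°C.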